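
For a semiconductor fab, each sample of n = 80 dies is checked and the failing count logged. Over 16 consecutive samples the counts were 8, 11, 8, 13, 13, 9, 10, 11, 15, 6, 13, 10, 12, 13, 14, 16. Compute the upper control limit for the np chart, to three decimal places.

20.746

p̄ = Σdᵢ / (k·n) = 182 / (16 × 80) = 0.14219
UCL = np̄ + 3·√(np̄(1−p̄)) = 11.3750 + 3 × √(11.3750×0.85781) = 11.3750 + 3 × 3.1237 = 20.7462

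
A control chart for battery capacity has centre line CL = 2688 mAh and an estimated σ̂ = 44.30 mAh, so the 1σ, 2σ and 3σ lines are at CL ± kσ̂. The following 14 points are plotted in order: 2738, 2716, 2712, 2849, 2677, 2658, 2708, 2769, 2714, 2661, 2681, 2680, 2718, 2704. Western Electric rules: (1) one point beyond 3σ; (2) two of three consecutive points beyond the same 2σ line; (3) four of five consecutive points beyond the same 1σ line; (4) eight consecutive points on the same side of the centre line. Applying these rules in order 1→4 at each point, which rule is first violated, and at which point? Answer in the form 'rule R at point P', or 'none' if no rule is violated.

rule 1 at point 4

Zone of each point (C = within 1σ̂, B = 1σ̂–2σ̂, A = 2σ̂–3σ̂, * = beyond 3σ̂; sign = side of CL): 1:+B, 2:+C, 3:+C, 4:+*, 5:-C, 6:-C, 7:+C, 8:+B, 9:+C, 10:-C, 11:-C, 12:-C, 13:+C, 14:+C
Rule 1 (one point beyond the 3σ limits) is satisfied at point 4.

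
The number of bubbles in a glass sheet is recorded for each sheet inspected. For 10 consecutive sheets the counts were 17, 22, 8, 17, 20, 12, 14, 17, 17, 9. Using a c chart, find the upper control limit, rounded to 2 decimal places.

c̄ = (17 + 22 + 8 + 17 + 20 + 12 + 14 + 17 + 17 + 9) / 10 = 153 / 10 = 15.3000
UCL = c̄ + 3√c̄ = 15.3000 + 3 × √15.3000 = 15.3000 + 3 × 3.9115 = 27.0346

27.03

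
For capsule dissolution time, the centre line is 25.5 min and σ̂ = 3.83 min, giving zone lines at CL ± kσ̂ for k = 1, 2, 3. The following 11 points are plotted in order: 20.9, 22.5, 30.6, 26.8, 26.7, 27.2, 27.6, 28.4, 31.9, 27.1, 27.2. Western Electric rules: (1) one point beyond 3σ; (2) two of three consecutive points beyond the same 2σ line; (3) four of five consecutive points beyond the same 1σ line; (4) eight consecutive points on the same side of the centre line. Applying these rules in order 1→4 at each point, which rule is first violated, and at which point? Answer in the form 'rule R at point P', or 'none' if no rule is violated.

rule 4 at point 10

Zone of each point (C = within 1σ̂, B = 1σ̂–2σ̂, A = 2σ̂–3σ̂, * = beyond 3σ̂; sign = side of CL): 1:-B, 2:-C, 3:+B, 4:+C, 5:+C, 6:+C, 7:+C, 8:+C, 9:+B, 10:+C, 11:+C
Rule 4 (eight consecutive points on the same side of the centre line) is satisfied at point 10.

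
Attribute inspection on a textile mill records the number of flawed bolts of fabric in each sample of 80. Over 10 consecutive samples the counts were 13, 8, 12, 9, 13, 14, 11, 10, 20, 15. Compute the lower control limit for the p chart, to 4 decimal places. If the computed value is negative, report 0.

0.0345

p̄ = Σdᵢ / (k·n) = 125 / (10 × 80) = 0.15625
LCL = p̄ − 3·√(p̄(1−p̄)/n) = 0.15625 − 3 × 0.04059 = 0.03447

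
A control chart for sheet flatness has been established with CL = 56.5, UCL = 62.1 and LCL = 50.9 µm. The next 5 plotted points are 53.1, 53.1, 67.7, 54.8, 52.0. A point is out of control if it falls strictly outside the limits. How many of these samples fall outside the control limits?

1

Compare each point to [50.9, 62.1]: sample 3 = 67.7 > UCL.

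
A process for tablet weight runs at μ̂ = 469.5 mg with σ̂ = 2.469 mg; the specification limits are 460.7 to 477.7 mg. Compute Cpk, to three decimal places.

Cpu = (USL − μ̂) / (3σ̂) = (477.7 − 469.5) / (3 × 2.469) = 1.1071; Cpl = (μ̂ − LSL) / (3σ̂) = (469.5 − 460.7) / (3 × 2.469) = 1.1881; Cpk = min(Cpu, Cpl) = 1.1071

1.107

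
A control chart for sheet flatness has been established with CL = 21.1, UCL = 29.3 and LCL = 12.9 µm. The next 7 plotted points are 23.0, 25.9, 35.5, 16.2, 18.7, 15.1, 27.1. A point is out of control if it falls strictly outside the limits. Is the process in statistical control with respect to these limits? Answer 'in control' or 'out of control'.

out of control

Compare each point to [12.9, 29.3]: sample 3 = 35.5 > UCL.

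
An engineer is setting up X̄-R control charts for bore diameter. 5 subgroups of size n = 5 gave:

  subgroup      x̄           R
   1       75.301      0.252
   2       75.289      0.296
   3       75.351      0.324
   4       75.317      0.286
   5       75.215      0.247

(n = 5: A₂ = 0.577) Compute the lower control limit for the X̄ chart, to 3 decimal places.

X̄̄ = (75.301 + 75.289 + 75.351 + 75.317 + 75.215) / 5 = 376.4730 / 5 = 75.2946
R̄ = (0.252 + 0.296 + 0.324 + 0.286 + 0.247) / 5 = 1.4050 / 5 = 0.2810
LCL = X̄̄ − A₂·R̄ = 75.2946 − 0.577 × 0.2810 = 75.1325

75.132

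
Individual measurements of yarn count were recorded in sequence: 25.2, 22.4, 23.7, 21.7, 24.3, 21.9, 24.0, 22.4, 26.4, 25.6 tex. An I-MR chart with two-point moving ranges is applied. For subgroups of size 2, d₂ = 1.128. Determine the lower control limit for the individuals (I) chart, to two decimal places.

X̄ = (25.2 + 22.4 + 23.7 + 21.7 + 24.3 + 21.9 + 24.0 + 22.4 + 26.4 + 25.6) / 10 = 23.7600
Moving ranges: 2.8, 1.3, 2.0, 2.6, 2.4, 2.1, 1.6, 4.0, 0.8; M̄R̄ = 19.6000 / 9 = 2.1778
LCL = X̄ − 3·M̄R̄/d₂ = 23.7600 − 3 × 2.1778 / 1.128 = 17.9680

17.97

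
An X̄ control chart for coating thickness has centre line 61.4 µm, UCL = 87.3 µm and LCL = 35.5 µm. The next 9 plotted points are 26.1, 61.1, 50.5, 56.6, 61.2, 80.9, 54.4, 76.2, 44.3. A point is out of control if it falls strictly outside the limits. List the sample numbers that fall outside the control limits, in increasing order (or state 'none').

Compare each point to [35.5, 87.3]: sample 1 = 26.1 < LCL.

1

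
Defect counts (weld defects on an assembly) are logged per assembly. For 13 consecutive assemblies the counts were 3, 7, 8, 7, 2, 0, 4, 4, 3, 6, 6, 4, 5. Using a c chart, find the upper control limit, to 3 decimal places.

10.930

c̄ = (3 + 7 + 8 + 7 + 2 + 0 + 4 + 4 + 3 + 6 + 6 + 4 + 5) / 13 = 59 / 13 = 4.5385
UCL = c̄ + 3√c̄ = 4.5385 + 3 × √4.5385 = 4.5385 + 3 × 2.1304 = 10.9296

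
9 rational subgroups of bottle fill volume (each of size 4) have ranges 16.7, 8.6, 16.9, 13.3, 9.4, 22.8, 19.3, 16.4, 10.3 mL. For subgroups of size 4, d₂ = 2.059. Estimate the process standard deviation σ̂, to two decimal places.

7.21

R̄ = (16.7 + 8.6 + 16.9 + 13.3 + 9.4 + 22.8 + 19.3 + 16.4 + 10.3) / 9 = 14.8556
σ̂ = R̄ / d₂ = 14.8556 / 2.059 = 7.2149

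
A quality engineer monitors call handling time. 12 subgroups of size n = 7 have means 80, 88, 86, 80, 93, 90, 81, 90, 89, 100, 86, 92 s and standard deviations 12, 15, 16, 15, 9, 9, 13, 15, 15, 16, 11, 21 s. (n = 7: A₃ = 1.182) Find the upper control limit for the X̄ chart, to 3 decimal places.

X̄̄ = (80 + 88 + 86 + 80 + 93 + 90 + 81 + 90 + 89 + 100 + 86 + 92) / 12 = 87.9167
s̄ = (12 + 15 + 16 + 15 + 9 + 9 + 13 + 15 + 15 + 16 + 11 + 21) / 12 = 13.9167
UCL = X̄̄ + A₃·s̄ = 87.9167 + 1.182 × 13.9167 = 104.3662

104.366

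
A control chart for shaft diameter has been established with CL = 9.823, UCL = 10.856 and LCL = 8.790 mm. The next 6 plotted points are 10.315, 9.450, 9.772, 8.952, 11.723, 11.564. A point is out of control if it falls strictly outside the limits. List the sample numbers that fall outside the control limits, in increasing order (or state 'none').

Compare each point to [8.790, 10.856]: sample 5 = 11.723 > UCL; sample 6 = 11.564 > UCL.

5, 6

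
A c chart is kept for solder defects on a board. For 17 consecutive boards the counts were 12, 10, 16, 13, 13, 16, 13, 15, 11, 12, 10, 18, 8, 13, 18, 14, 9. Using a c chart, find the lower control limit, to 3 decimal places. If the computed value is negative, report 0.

c̄ = (12 + 10 + 16 + 13 + 13 + 16 + 13 + 15 + 11 + 12 + 10 + 18 + 8 + 13 + 18 + 14 + 9) / 17 = 221 / 17 = 13.0000
LCL = c̄ − 3√c̄ = 13.0000 − 3 × 3.6056 = 2.1833

2.183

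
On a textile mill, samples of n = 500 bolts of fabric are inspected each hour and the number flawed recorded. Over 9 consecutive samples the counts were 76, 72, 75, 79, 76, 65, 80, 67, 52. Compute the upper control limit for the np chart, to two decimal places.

p̄ = Σdᵢ / (k·n) = 642 / (9 × 500) = 0.14267
UCL = np̄ + 3·√(np̄(1−p̄)) = 71.3333 + 3 × √(71.3333×0.85733) = 71.3333 + 3 × 7.8203 = 94.7941

94.79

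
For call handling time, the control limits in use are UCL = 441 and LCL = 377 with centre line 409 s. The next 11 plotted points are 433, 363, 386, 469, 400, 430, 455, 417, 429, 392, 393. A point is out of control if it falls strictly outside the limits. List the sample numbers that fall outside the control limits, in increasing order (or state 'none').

2, 4, 7

Compare each point to [377, 441]: sample 2 = 363 < LCL; sample 4 = 469 > UCL; sample 7 = 455 > UCL.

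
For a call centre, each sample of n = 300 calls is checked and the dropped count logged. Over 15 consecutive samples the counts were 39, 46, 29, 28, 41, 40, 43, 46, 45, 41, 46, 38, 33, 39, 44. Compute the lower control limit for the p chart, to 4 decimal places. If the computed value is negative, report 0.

0.0741

p̄ = Σdᵢ / (k·n) = 598 / (15 × 300) = 0.13289
LCL = p̄ − 3·√(p̄(1−p̄)/n) = 0.13289 − 3 × 0.01960 = 0.07409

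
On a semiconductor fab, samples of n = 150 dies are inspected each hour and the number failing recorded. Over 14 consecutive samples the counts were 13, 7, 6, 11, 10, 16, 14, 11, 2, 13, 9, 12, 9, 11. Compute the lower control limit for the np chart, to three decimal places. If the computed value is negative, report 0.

1.000

p̄ = Σdᵢ / (k·n) = 144 / (14 × 150) = 0.06857
LCL = np̄ − 3·√(np̄(1−p̄)) = 10.2857 − 3 × 3.0952 = 1.0000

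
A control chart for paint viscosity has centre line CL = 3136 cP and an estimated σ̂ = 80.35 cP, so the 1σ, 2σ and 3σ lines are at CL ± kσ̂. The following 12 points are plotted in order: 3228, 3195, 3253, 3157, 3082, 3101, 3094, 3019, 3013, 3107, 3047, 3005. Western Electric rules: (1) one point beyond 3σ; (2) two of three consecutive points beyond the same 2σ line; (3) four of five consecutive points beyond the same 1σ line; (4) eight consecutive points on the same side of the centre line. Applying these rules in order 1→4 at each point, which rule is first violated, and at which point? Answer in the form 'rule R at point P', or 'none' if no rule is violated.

Zone of each point (C = within 1σ̂, B = 1σ̂–2σ̂, A = 2σ̂–3σ̂, * = beyond 3σ̂; sign = side of CL): 1:+B, 2:+C, 3:+B, 4:+C, 5:-C, 6:-C, 7:-C, 8:-B, 9:-B, 10:-C, 11:-B, 12:-B
Rule 3 (four of five consecutive points beyond the same 1σ limit) is satisfied at point 12.

rule 3 at point 12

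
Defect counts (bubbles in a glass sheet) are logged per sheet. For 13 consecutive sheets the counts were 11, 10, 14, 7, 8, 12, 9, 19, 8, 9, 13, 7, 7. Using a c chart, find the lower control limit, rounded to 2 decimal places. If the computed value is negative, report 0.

c̄ = (11 + 10 + 14 + 7 + 8 + 12 + 9 + 19 + 8 + 9 + 13 + 7 + 7) / 13 = 134 / 13 = 10.3077
LCL = c̄ − 3√c̄ = 10.3077 − 3 × 3.2106 = 0.6760

0.68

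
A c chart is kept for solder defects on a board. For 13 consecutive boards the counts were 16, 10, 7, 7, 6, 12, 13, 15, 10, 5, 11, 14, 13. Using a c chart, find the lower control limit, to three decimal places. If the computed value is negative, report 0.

c̄ = (16 + 10 + 7 + 7 + 6 + 12 + 13 + 15 + 10 + 5 + 11 + 14 + 13) / 13 = 139 / 13 = 10.6923
LCL = c̄ − 3√c̄ = 10.6923 − 3 × 3.2699 = 0.8826

0.883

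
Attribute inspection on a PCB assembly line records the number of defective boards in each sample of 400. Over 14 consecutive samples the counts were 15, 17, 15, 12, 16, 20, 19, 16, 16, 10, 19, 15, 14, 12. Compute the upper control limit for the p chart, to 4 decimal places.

p̄ = Σdᵢ / (k·n) = 216 / (14 × 400) = 0.03857
UCL = p̄ + 3·√(p̄(1−p̄)/n) = 0.03857 + 3 × √(0.03857×0.96143/400) = 0.03857 + 3 × 0.00963 = 0.06746

0.0675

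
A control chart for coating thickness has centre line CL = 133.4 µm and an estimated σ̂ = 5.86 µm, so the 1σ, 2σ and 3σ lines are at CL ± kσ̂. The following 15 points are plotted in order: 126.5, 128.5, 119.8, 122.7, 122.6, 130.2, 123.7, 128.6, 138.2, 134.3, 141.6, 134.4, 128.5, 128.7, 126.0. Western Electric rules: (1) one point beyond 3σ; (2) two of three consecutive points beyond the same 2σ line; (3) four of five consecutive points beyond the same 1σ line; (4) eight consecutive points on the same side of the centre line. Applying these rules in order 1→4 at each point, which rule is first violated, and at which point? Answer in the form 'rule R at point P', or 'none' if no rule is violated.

rule 3 at point 5

Zone of each point (C = within 1σ̂, B = 1σ̂–2σ̂, A = 2σ̂–3σ̂, * = beyond 3σ̂; sign = side of CL): 1:-B, 2:-C, 3:-A, 4:-B, 5:-B, 6:-C, 7:-B, 8:-C, 9:+C, 10:+C, 11:+B, 12:+C, 13:-C, 14:-C, 15:-B
Rule 3 (four of five consecutive points beyond the same 1σ limit) is satisfied at point 5.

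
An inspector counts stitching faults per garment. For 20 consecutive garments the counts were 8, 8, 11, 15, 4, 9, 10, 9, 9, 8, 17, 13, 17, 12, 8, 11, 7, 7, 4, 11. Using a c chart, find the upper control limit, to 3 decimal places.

19.339

c̄ = (8 + 8 + 11 + 15 + 4 + 9 + 10 + 9 + 9 + 8 + 17 + 13 + 17 + 12 + 8 + 11 + 7 + 7 + 4 + 11) / 20 = 198 / 20 = 9.9000
UCL = c̄ + 3√c̄ = 9.9000 + 3 × √9.9000 = 9.9000 + 3 × 3.1464 = 19.3393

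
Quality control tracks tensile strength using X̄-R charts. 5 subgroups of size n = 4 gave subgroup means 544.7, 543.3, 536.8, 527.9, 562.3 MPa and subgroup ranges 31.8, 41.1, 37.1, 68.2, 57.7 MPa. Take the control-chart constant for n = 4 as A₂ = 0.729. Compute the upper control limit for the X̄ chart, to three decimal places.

X̄̄ = (544.7 + 543.3 + 536.8 + 527.9 + 562.3) / 5 = 2715.0000 / 5 = 543.0000
R̄ = (31.8 + 41.1 + 37.1 + 68.2 + 57.7) / 5 = 235.9000 / 5 = 47.1800
UCL = X̄̄ + A₂·R̄ = 543.0000 + 0.729 × 47.1800 = 577.3942

577.394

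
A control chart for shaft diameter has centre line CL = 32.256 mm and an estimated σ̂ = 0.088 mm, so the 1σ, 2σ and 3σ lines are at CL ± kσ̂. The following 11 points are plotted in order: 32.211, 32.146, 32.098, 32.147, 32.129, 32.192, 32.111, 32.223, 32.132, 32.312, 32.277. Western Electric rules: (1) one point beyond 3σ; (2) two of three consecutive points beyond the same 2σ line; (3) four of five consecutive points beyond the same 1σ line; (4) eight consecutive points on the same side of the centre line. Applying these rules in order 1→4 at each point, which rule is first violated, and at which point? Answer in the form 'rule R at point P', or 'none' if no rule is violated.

rule 3 at point 5

Zone of each point (C = within 1σ̂, B = 1σ̂–2σ̂, A = 2σ̂–3σ̂, * = beyond 3σ̂; sign = side of CL): 1:-C, 2:-B, 3:-B, 4:-B, 5:-B, 6:-C, 7:-B, 8:-C, 9:-B, 10:+C, 11:+C
Rule 3 (four of five consecutive points beyond the same 1σ limit) is satisfied at point 5.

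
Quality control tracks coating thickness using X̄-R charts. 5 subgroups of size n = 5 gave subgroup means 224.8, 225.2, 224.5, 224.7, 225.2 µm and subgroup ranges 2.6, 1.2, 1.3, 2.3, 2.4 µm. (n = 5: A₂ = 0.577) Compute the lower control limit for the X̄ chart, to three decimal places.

X̄̄ = (224.8 + 225.2 + 224.5 + 224.7 + 225.2) / 5 = 1124.4000 / 5 = 224.8800
R̄ = (2.6 + 1.2 + 1.3 + 2.3 + 2.4) / 5 = 9.8000 / 5 = 1.9600
LCL = X̄̄ − A₂·R̄ = 224.8800 − 0.577 × 1.9600 = 223.7491

223.749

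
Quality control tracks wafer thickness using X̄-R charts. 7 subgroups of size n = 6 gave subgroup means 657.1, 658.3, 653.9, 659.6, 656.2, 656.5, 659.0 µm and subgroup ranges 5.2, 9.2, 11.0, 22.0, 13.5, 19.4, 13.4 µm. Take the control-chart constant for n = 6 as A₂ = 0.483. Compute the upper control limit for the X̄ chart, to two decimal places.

663.69

X̄̄ = (657.1 + 658.3 + 653.9 + 659.6 + 656.2 + 656.5 + 659.0) / 7 = 4600.6000 / 7 = 657.2286
R̄ = (5.2 + 9.2 + 11.0 + 22.0 + 13.5 + 19.4 + 13.4) / 7 = 93.7000 / 7 = 13.3857
UCL = X̄̄ + A₂·R̄ = 657.2286 + 0.483 × 13.3857 = 663.6939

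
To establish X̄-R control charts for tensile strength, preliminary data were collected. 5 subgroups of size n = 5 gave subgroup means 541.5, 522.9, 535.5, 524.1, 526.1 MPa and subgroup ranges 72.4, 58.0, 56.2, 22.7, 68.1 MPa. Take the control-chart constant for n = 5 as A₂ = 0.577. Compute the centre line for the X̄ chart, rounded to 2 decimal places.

530.02

X̄̄ = (541.5 + 522.9 + 535.5 + 524.1 + 526.1) / 5 = 2650.1000 / 5 = 530.0200
CL = X̄̄ = 530.0200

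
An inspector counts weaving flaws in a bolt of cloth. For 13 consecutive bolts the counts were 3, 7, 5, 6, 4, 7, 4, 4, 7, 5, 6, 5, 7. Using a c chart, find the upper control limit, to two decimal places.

c̄ = (3 + 7 + 5 + 6 + 4 + 7 + 4 + 4 + 7 + 5 + 6 + 5 + 7) / 13 = 70 / 13 = 5.3846
UCL = c̄ + 3√c̄ = 5.3846 + 3 × √5.3846 = 5.3846 + 3 × 2.3205 = 12.3460

12.35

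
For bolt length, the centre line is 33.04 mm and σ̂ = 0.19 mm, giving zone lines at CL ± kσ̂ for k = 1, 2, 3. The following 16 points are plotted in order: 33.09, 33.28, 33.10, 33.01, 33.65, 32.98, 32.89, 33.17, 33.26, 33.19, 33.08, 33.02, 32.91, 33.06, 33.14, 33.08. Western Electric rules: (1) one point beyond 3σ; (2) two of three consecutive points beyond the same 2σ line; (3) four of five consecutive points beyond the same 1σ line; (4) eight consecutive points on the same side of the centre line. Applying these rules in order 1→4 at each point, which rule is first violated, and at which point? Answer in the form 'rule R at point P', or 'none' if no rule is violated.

rule 1 at point 5

Zone of each point (C = within 1σ̂, B = 1σ̂–2σ̂, A = 2σ̂–3σ̂, * = beyond 3σ̂; sign = side of CL): 1:+C, 2:+B, 3:+C, 4:-C, 5:+*, 6:-C, 7:-C, 8:+C, 9:+B, 10:+C, 11:+C, 12:-C, 13:-C, 14:+C, 15:+C, 16:+C
Rule 1 (one point beyond the 3σ limits) is satisfied at point 5.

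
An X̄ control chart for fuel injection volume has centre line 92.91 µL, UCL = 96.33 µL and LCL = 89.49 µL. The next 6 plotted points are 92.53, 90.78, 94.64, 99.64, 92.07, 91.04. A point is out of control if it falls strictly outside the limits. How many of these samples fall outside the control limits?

Compare each point to [89.49, 96.33]: sample 4 = 99.64 > UCL.

1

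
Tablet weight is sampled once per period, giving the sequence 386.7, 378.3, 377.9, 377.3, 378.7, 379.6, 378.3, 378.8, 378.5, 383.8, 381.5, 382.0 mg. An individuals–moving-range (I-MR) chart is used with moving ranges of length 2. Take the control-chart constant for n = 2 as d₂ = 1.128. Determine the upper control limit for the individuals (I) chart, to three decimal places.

385.412

X̄ = (386.7 + 378.3 + 377.9 + 377.3 + 378.7 + 379.6 + 378.3 + 378.8 + 378.5 + 383.8 + 381.5 + 382.0) / 12 = 380.1167
Moving ranges: 8.4, 0.4, 0.6, 1.4, 0.9, 1.3, 0.5, 0.3, 5.3, 2.3, 0.5; M̄R̄ = 21.9000 / 11 = 1.9909
UCL = X̄ + 3·M̄R̄/d₂ = 380.1167 + 3 × 1.9909 / 1.128 = 385.4116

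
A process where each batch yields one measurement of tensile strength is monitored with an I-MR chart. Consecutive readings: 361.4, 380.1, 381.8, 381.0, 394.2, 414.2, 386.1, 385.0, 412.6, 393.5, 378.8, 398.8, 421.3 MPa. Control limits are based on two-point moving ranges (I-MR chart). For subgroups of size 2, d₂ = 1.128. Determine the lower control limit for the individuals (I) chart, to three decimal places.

X̄ = (361.4 + 380.1 + 381.8 + 381.0 + 394.2 + 414.2 + 386.1 + 385.0 + 412.6 + 393.5 + 378.8 + 398.8 + 421.3) / 13 = 391.4462
Moving ranges: 18.7, 1.7, 0.8, 13.2, 20.0, 28.1, 1.1, 27.6, 19.1, 14.7, 20.0, 22.5; M̄R̄ = 187.5000 / 12 = 15.6250
LCL = X̄ − 3·M̄R̄/d₂ = 391.4462 − 3 × 15.6250 / 1.128 = 349.8903

349.890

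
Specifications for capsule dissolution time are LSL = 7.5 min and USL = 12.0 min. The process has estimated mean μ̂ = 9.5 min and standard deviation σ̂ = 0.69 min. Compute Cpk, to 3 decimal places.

0.966

Cpu = (USL − μ̂) / (3σ̂) = (12.0 − 9.5) / (3 × 0.69) = 1.2077; Cpl = (μ̂ − LSL) / (3σ̂) = (9.5 − 7.5) / (3 × 0.69) = 0.9662; Cpk = min(Cpu, Cpl) = 0.9662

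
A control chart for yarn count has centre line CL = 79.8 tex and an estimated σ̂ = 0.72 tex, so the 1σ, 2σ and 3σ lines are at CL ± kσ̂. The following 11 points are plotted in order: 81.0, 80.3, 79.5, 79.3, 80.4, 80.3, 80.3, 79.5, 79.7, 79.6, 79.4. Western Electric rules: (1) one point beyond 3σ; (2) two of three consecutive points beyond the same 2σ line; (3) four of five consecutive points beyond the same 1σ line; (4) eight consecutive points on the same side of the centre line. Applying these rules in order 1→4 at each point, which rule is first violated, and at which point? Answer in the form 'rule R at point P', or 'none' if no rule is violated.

none

Zone of each point (C = within 1σ̂, B = 1σ̂–2σ̂, A = 2σ̂–3σ̂, * = beyond 3σ̂; sign = side of CL): 1:+B, 2:+C, 3:-C, 4:-C, 5:+C, 6:+C, 7:+C, 8:-C, 9:-C, 10:-C, 11:-C
No rule fires across all 11 points.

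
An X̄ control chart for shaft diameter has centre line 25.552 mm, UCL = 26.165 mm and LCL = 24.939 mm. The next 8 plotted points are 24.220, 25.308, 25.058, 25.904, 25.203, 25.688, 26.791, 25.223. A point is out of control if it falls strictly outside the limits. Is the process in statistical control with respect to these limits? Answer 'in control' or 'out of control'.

out of control

Compare each point to [24.939, 26.165]: sample 1 = 24.220 < LCL; sample 7 = 26.791 > UCL.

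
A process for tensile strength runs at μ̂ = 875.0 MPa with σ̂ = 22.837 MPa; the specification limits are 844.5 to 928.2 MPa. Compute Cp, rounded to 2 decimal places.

0.61

Cp = (USL − LSL) / (6σ̂) = (928.2 − 844.5) / (6 × 22.837) = 83.7000 / 137.0220 = 0.6109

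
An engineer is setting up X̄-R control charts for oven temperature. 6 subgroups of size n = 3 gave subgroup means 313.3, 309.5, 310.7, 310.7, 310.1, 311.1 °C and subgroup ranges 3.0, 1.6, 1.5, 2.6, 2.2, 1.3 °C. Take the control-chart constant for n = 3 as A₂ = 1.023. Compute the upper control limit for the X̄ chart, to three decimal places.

312.980

X̄̄ = (313.3 + 309.5 + 310.7 + 310.7 + 310.1 + 311.1) / 6 = 1865.4000 / 6 = 310.9000
R̄ = (3.0 + 1.6 + 1.5 + 2.6 + 2.2 + 1.3) / 6 = 12.2000 / 6 = 2.0333
UCL = X̄̄ + A₂·R̄ = 310.9000 + 1.023 × 2.0333 = 312.9801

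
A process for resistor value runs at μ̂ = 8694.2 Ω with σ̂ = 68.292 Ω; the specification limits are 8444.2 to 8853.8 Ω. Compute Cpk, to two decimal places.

0.78

Cpu = (USL − μ̂) / (3σ̂) = (8853.8 − 8694.2) / (3 × 68.292) = 0.7790; Cpl = (μ̂ − LSL) / (3σ̂) = (8694.2 − 8444.2) / (3 × 68.292) = 1.2203; Cpk = min(Cpu, Cpl) = 0.7790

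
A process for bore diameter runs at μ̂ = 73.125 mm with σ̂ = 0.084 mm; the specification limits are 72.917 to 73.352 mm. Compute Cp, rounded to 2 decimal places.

Cp = (USL − LSL) / (6σ̂) = (73.352 − 72.917) / (6 × 0.084) = 0.4350 / 0.5040 = 0.8631

0.86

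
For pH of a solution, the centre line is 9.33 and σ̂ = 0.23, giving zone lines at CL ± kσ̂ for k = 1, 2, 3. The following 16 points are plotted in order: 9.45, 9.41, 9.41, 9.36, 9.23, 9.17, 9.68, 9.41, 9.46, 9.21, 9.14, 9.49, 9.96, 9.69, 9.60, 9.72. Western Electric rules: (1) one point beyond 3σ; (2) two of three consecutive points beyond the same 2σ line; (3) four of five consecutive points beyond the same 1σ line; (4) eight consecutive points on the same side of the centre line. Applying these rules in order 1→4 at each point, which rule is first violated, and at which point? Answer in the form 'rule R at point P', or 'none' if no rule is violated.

Zone of each point (C = within 1σ̂, B = 1σ̂–2σ̂, A = 2σ̂–3σ̂, * = beyond 3σ̂; sign = side of CL): 1:+C, 2:+C, 3:+C, 4:+C, 5:-C, 6:-C, 7:+B, 8:+C, 9:+C, 10:-C, 11:-C, 12:+C, 13:+A, 14:+B, 15:+B, 16:+B
Rule 3 (four of five consecutive points beyond the same 1σ limit) is satisfied at point 16.

rule 3 at point 16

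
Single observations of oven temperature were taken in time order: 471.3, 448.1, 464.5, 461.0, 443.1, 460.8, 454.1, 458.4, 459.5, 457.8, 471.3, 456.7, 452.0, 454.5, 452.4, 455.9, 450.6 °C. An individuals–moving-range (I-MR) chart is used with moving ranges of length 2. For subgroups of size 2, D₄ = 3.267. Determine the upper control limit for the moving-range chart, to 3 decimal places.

Moving ranges: 23.2, 16.4, 3.5, 17.9, 17.7, 6.7, 4.3, 1.1, 1.7, 13.5, 14.6, 4.7, 2.5, 2.1, 3.5, 5.3; M̄R̄ = 138.7000 / 16 = 8.6687
UCL_MR = D₄·M̄R̄ = 3.267 × 8.6687 = 28.3208

28.321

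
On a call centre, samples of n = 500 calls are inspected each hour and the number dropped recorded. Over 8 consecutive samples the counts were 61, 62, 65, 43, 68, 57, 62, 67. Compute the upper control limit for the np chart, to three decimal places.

82.522

p̄ = Σdᵢ / (k·n) = 485 / (8 × 500) = 0.12125
UCL = np̄ + 3·√(np̄(1−p̄)) = 60.6250 + 3 × √(60.6250×0.87875) = 60.6250 + 3 × 7.2989 = 82.5218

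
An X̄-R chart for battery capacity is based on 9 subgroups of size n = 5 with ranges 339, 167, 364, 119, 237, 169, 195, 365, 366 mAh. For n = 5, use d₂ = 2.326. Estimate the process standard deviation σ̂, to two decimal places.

110.87

R̄ = (339 + 167 + 364 + 119 + 237 + 169 + 195 + 365 + 366) / 9 = 257.8889
σ̂ = R̄ / d₂ = 257.8889 / 2.326 = 110.8723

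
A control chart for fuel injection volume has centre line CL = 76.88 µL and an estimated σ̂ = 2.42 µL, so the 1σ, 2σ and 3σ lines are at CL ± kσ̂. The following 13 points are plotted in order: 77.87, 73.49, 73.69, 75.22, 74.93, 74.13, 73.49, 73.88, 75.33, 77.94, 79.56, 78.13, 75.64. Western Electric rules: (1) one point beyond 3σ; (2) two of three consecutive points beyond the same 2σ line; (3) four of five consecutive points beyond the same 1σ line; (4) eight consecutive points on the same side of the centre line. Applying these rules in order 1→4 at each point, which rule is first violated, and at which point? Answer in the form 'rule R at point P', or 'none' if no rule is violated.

rule 4 at point 9

Zone of each point (C = within 1σ̂, B = 1σ̂–2σ̂, A = 2σ̂–3σ̂, * = beyond 3σ̂; sign = side of CL): 1:+C, 2:-B, 3:-B, 4:-C, 5:-C, 6:-B, 7:-B, 8:-B, 9:-C, 10:+C, 11:+B, 12:+C, 13:-C
Rule 4 (eight consecutive points on the same side of the centre line) is satisfied at point 9.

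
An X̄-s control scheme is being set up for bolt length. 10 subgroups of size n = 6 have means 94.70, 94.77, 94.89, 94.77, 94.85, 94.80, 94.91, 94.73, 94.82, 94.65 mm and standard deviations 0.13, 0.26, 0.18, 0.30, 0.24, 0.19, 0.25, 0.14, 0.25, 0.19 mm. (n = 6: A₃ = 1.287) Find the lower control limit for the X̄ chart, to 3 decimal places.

94.515

X̄̄ = (94.70 + 94.77 + 94.89 + 94.77 + 94.85 + 94.80 + 94.91 + 94.73 + 94.82 + 94.65) / 10 = 94.7890
s̄ = (0.13 + 0.26 + 0.18 + 0.30 + 0.24 + 0.19 + 0.25 + 0.14 + 0.25 + 0.19) / 10 = 0.2130
LCL = X̄̄ − A₃·s̄ = 94.7890 − 1.287 × 0.2130 = 94.5149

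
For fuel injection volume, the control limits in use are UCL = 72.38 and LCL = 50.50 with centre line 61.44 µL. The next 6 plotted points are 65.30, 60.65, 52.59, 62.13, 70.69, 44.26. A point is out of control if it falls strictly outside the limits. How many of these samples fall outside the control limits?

1

Compare each point to [50.50, 72.38]: sample 6 = 44.26 < LCL.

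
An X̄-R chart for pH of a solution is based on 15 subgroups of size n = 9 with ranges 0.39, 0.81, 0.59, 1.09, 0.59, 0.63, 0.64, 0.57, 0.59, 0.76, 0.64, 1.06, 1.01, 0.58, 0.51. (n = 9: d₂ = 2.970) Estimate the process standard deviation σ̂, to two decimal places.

0.23

R̄ = (0.39 + 0.81 + 0.59 + 1.09 + 0.59 + 0.63 + 0.64 + 0.57 + 0.59 + 0.76 + 0.64 + 1.06 + 1.01 + 0.58 + 0.51) / 15 = 0.6973
σ̂ = R̄ / d₂ = 0.6973 / 2.970 = 0.2348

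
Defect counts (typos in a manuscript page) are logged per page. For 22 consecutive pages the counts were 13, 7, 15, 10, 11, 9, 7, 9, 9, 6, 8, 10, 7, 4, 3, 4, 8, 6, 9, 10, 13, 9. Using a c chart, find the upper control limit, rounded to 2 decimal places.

17.25

c̄ = (13 + 7 + 15 + 10 + 11 + 9 + 7 + 9 + 9 + 6 + 8 + 10 + 7 + 4 + 3 + 4 + 8 + 6 + 9 + 10 + 13 + 9) / 22 = 187 / 22 = 8.5000
UCL = c̄ + 3√c̄ = 8.5000 + 3 × √8.5000 = 8.5000 + 3 × 2.9155 = 17.2464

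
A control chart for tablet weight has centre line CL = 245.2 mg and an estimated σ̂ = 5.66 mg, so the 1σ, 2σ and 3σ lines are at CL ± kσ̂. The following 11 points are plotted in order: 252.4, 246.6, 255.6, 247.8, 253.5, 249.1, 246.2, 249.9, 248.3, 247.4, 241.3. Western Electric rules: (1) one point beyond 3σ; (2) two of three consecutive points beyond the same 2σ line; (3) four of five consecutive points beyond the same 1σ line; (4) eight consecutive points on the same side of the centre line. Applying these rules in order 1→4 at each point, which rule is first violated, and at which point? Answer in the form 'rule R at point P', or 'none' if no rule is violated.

Zone of each point (C = within 1σ̂, B = 1σ̂–2σ̂, A = 2σ̂–3σ̂, * = beyond 3σ̂; sign = side of CL): 1:+B, 2:+C, 3:+B, 4:+C, 5:+B, 6:+C, 7:+C, 8:+C, 9:+C, 10:+C, 11:-C
Rule 4 (eight consecutive points on the same side of the centre line) is satisfied at point 8.

rule 4 at point 8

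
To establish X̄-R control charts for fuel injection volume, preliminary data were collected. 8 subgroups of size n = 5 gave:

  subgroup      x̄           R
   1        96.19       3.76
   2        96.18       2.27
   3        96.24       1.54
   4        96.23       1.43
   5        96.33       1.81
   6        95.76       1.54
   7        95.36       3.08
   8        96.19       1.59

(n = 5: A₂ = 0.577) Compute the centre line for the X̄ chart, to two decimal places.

X̄̄ = (96.19 + 96.18 + 96.24 + 96.23 + 96.33 + 95.76 + 95.36 + 96.19) / 8 = 768.4800 / 8 = 96.0600
CL = X̄̄ = 96.0600

96.06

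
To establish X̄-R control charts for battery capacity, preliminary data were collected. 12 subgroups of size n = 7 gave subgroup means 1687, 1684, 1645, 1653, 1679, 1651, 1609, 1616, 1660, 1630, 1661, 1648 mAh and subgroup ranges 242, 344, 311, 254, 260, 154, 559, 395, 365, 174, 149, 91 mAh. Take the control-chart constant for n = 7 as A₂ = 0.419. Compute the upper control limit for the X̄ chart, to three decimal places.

1767.072

X̄̄ = (1687 + 1684 + 1645 + 1653 + 1679 + 1651 + 1609 + 1616 + 1660 + 1630 + 1661 + 1648) / 12 = 19823.0000 / 12 = 1651.9167
R̄ = (242 + 344 + 311 + 254 + 260 + 154 + 559 + 395 + 365 + 174 + 149 + 91) / 12 = 3298.0000 / 12 = 274.8333
UCL = X̄̄ + A₂·R̄ = 1651.9167 + 0.419 × 274.8333 = 1767.0718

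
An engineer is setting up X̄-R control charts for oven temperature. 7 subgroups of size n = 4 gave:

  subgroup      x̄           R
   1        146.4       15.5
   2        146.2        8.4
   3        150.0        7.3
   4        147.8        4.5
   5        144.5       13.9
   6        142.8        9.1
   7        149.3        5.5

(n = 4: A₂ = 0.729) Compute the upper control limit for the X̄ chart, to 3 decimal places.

X̄̄ = (146.4 + 146.2 + 150.0 + 147.8 + 144.5 + 142.8 + 149.3) / 7 = 1027.0000 / 7 = 146.7143
R̄ = (15.5 + 8.4 + 7.3 + 4.5 + 13.9 + 9.1 + 5.5) / 7 = 64.2000 / 7 = 9.1714
UCL = X̄̄ + A₂·R̄ = 146.7143 + 0.729 × 9.1714 = 153.4003

153.400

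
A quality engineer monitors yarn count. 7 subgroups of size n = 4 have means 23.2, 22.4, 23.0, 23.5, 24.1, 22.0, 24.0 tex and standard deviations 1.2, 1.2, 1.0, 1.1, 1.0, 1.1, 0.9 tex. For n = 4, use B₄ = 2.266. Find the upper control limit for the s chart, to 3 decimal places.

s̄ = (1.2 + 1.2 + 1.0 + 1.1 + 1.0 + 1.1 + 0.9) / 7 = 1.0714
UCL_s = B₄·s̄ = 2.266 × 1.0714 = 2.4279

2.428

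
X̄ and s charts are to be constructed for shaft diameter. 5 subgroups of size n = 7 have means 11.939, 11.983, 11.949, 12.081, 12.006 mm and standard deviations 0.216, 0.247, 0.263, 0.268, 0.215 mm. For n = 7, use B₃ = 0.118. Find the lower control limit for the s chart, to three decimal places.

s̄ = (0.216 + 0.247 + 0.263 + 0.268 + 0.215) / 5 = 0.2418
LCL_s = B₃·s̄ = 0.118 × 0.2418 = 0.0285

0.029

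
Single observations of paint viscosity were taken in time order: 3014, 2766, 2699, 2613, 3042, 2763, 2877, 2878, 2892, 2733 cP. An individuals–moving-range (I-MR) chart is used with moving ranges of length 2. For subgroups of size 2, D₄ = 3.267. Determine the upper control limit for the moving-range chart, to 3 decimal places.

507.111

Moving ranges: 248, 67, 86, 429, 279, 114, 1, 14, 159; M̄R̄ = 1397.0000 / 9 = 155.2222
UCL_MR = D₄·M̄R̄ = 3.267 × 155.2222 = 507.1110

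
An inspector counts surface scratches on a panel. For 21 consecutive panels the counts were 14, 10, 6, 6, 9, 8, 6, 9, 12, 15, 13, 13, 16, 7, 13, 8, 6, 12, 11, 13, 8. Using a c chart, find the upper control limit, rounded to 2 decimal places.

c̄ = (14 + 10 + 6 + 6 + 9 + 8 + 6 + 9 + 12 + 15 + 13 + 13 + 16 + 7 + 13 + 8 + 6 + 12 + 11 + 13 + 8) / 21 = 215 / 21 = 10.2381
UCL = c̄ + 3√c̄ = 10.2381 + 3 × √10.2381 = 10.2381 + 3 × 3.1997 = 19.8372

19.84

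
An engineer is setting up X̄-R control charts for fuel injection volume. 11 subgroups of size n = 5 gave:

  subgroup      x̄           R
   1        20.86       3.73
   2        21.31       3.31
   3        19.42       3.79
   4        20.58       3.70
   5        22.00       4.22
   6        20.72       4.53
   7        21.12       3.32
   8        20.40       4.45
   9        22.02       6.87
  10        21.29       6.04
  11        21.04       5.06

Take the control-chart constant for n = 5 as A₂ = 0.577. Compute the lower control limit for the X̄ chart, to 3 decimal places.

X̄̄ = (20.86 + 21.31 + 19.42 + 20.58 + 22.00 + 20.72 + 21.12 + 20.40 + 22.02 + 21.29 + 21.04) / 11 = 230.7600 / 11 = 20.9782
R̄ = (3.73 + 3.31 + 3.79 + 3.70 + 4.22 + 4.53 + 3.32 + 4.45 + 6.87 + 6.04 + 5.06) / 11 = 49.0200 / 11 = 4.4564
LCL = X̄̄ − A₂·R̄ = 20.9782 − 0.577 × 4.4564 = 18.4069

18.407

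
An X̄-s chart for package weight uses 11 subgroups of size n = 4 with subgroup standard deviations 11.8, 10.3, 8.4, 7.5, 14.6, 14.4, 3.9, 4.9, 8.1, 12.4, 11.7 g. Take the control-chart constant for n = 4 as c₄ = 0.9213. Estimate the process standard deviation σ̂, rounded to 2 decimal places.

s̄ = (11.8 + 10.3 + 8.4 + 7.5 + 14.6 + 14.4 + 3.9 + 4.9 + 8.1 + 12.4 + 11.7) / 11 = 9.8182
σ̂ = s̄ / c₄ = 9.8182 / 0.9213 = 10.6569

10.66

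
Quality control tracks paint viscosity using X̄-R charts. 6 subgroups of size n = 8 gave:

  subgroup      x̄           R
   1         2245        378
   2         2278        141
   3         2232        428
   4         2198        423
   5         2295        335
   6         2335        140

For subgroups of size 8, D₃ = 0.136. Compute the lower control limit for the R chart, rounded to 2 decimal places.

41.82

R̄ = (378 + 141 + 428 + 423 + 335 + 140) / 6 = 1845.0000 / 6 = 307.5000
LCL_R = D₃·R̄ = 0.136 × 307.5000 = 41.8200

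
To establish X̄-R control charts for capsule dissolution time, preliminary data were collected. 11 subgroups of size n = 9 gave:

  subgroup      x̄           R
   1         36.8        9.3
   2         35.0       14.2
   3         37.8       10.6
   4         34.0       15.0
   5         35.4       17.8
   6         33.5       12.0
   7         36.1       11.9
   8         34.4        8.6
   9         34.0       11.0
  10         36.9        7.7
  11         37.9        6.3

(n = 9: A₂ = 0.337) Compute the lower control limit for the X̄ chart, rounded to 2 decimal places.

X̄̄ = (36.8 + 35.0 + 37.8 + 34.0 + 35.4 + 33.5 + 36.1 + 34.4 + 34.0 + 36.9 + 37.9) / 11 = 391.8000 / 11 = 35.6182
R̄ = (9.3 + 14.2 + 10.6 + 15.0 + 17.8 + 12.0 + 11.9 + 8.6 + 11.0 + 7.7 + 6.3) / 11 = 124.4000 / 11 = 11.3091
LCL = X̄̄ − A₂·R̄ = 35.6182 − 0.337 × 11.3091 = 31.8070

31.81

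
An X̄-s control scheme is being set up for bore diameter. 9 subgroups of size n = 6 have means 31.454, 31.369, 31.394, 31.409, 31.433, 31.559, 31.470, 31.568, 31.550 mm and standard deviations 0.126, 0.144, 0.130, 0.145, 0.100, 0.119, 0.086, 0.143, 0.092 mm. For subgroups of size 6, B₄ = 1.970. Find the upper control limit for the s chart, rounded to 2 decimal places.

s̄ = (0.126 + 0.144 + 0.130 + 0.145 + 0.100 + 0.119 + 0.086 + 0.143 + 0.092) / 9 = 0.1206
UCL_s = B₄·s̄ = 1.970 × 0.1206 = 0.2375

0.24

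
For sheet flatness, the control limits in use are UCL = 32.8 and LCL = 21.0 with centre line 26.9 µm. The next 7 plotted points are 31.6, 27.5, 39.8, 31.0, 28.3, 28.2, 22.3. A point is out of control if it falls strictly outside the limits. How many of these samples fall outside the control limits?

1

Compare each point to [21.0, 32.8]: sample 3 = 39.8 > UCL.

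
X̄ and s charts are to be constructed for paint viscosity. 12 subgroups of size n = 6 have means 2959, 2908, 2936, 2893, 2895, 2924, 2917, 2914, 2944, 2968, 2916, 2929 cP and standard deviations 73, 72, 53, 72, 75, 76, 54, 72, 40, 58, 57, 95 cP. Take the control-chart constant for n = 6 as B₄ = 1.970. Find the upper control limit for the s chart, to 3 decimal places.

s̄ = (73 + 72 + 53 + 72 + 75 + 76 + 54 + 72 + 40 + 58 + 57 + 95) / 12 = 66.4167
UCL_s = B₄·s̄ = 1.970 × 66.4167 = 130.8408

130.841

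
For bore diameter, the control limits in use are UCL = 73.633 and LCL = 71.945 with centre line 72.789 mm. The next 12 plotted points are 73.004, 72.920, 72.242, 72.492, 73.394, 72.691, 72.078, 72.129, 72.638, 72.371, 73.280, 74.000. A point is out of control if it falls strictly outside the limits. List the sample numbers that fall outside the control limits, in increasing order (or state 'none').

12

Compare each point to [71.945, 73.633]: sample 12 = 74.000 > UCL.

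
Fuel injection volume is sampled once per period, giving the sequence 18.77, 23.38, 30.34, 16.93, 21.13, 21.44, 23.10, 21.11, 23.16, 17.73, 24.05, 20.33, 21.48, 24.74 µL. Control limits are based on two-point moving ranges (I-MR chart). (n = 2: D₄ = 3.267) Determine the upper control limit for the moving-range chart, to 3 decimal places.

13.840

Moving ranges: 4.61, 6.96, 13.41, 4.20, 0.31, 1.66, 1.99, 2.05, 5.43, 6.32, 3.72, 1.15, 3.26; M̄R̄ = 55.0700 / 13 = 4.2362
UCL_MR = D₄·M̄R̄ = 3.267 × 4.2362 = 13.8395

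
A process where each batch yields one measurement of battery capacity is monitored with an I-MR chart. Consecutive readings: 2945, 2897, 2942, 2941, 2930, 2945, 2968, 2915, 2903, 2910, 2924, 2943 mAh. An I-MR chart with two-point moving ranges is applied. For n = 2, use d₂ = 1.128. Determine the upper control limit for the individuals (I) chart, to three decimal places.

X̄ = (2945 + 2897 + 2942 + 2941 + 2930 + 2945 + 2968 + 2915 + 2903 + 2910 + 2924 + 2943) / 12 = 2930.2500
Moving ranges: 48, 45, 1, 11, 15, 23, 53, 12, 7, 14, 19; M̄R̄ = 248.0000 / 11 = 22.5455
UCL = X̄ + 3·M̄R̄/d₂ = 2930.2500 + 3 × 22.5455 / 1.128 = 2990.2113

2990.211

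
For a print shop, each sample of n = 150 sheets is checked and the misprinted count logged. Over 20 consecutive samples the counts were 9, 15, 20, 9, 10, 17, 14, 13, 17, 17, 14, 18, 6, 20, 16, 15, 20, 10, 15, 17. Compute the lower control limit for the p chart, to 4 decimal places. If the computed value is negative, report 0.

0.0247

p̄ = Σdᵢ / (k·n) = 292 / (20 × 150) = 0.09733
LCL = p̄ − 3·√(p̄(1−p̄)/n) = 0.09733 − 3 × 0.02420 = 0.02473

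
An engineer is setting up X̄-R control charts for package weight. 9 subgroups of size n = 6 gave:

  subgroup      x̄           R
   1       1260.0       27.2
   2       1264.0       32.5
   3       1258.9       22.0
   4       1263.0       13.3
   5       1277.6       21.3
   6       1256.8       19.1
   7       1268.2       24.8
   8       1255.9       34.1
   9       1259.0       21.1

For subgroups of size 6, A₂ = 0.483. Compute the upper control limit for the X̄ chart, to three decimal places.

X̄̄ = (1260.0 + 1264.0 + 1258.9 + 1263.0 + 1277.6 + 1256.8 + 1268.2 + 1255.9 + 1259.0) / 9 = 11363.4000 / 9 = 1262.6000
R̄ = (27.2 + 32.5 + 22.0 + 13.3 + 21.3 + 19.1 + 24.8 + 34.1 + 21.1) / 9 = 215.4000 / 9 = 23.9333
UCL = X̄̄ + A₂·R̄ = 1262.6000 + 0.483 × 23.9333 = 1274.1598

1274.160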